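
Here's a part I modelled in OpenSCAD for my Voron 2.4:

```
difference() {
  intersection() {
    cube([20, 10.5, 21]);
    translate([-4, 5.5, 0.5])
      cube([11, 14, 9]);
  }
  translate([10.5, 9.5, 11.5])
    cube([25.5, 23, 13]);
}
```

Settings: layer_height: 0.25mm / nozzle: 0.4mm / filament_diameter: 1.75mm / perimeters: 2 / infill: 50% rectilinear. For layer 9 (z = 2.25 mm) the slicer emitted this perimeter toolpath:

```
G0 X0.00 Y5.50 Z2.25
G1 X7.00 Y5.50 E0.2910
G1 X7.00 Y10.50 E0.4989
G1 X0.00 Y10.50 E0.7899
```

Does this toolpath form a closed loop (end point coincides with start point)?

no

Start point (G0): (0.00, 5.50). End point (last G1): the path does not return to the start — open.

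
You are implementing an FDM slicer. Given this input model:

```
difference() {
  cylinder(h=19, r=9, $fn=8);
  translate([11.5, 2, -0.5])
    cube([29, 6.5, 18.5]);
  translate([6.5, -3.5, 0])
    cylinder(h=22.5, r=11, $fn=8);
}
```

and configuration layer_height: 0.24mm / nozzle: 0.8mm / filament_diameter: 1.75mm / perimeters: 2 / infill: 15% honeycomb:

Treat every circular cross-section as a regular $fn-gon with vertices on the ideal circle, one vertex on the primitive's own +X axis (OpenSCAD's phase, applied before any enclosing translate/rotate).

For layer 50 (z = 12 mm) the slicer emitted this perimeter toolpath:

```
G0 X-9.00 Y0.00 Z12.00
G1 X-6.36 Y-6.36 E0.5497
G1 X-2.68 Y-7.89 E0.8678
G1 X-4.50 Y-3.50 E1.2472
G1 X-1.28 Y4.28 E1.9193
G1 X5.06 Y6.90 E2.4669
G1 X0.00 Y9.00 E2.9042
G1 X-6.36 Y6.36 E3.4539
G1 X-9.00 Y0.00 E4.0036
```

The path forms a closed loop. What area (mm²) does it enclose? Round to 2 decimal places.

Apply the shoelace formula to the sequence of (X, Y) vertices; enclosed area = 85.02 mm².

85.02 mm²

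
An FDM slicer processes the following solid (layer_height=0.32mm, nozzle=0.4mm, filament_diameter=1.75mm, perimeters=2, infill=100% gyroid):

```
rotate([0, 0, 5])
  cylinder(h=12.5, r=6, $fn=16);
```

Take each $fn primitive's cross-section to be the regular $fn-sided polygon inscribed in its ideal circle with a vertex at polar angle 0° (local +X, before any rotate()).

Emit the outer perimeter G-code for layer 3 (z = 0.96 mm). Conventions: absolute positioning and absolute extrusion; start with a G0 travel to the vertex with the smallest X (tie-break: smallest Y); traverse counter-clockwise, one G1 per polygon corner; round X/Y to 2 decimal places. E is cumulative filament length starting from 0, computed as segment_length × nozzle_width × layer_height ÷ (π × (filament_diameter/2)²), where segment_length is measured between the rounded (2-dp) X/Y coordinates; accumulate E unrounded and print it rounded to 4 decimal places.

At z = 0.96 mm: the r=6 cylinder contributes a regular 16-gon of circumradius 6; (whole slice rotated 5° about Z — lengths, areas and connectivity unchanged). The outline is a single polygon with 16 vertices. Extrusion per mm of travel: 0.4 × 0.32 / (π × 0.875²) = 0.053216. Accumulating E over each segment gives final E = 1.9935.

G0 X-5.98 Y-0.52 Z0.96
G1 X-5.32 Y-2.77 E0.1248
G1 X-3.86 Y-4.60 E0.2494
G1 X-1.80 Y-5.72 E0.3741
G1 X0.52 Y-5.98 E0.4984
G1 X2.77 Y-5.32 E0.6232
G1 X4.60 Y-3.86 E0.7477
G1 X5.72 Y-1.80 E0.8725
G1 X5.98 Y0.52 E0.9968
G1 X5.32 Y2.77 E1.1215
G1 X3.86 Y4.60 E1.2461
G1 X1.80 Y5.72 E1.3709
G1 X-0.52 Y5.98 E1.4951
G1 X-2.77 Y5.32 E1.6199
G1 X-4.60 Y3.86 E1.7445
G1 X-5.72 Y1.80 E1.8693
G1 X-5.98 Y-0.52 E1.9935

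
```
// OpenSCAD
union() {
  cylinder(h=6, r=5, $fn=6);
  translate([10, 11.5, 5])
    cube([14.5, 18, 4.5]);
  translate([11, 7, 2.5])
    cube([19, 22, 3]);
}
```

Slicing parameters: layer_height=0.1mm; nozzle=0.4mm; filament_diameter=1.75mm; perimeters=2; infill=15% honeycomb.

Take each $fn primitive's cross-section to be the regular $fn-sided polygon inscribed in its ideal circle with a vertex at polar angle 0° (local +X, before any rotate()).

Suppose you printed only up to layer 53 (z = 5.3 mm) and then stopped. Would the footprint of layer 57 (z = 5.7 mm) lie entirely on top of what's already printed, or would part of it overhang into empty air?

Compare the two slices. At z = 5.3: the r=5 cylinder gives a regular 6-gon of circumradius 5 (constant along its height) (area = (6/2)·5.000²·sin(360°/6) = 64.95 mm²); the cube at (10, 11.5) (footprint 14.5×18) is included at this height (area 261.00 mm²); the cube at (11, 7) (footprint 19×22) is included at this height (area 418.00 mm²); Taking the union: the regions partially overlap — summed areas 743.95 mm² minus the doubly-counted overlap 236.25 mm² gives 507.70 mm² — area = 507.70 mm². At z = 5.7: the cylinder: section is a regular 6-gon, circumradius r=5 (area = (6/2)·5.000²·sin(360°/6) = 64.95 mm²); the cube at (10, 11.5) is present — its section is the full 14.5×18 rectangle (area 261.00 mm²); the cube at (11, 7) is not intersected at this z (z outside [2.5, 5.5]); Combining (union): the 2 present regions are separate (no shared area or edge), so areas and boundary lengths simply add and each stays a separate island — area = 325.95 mm². Checking containment: the cross-section at z = 5.7 is a subset of the cross-section at z = 5.3.

entirely on top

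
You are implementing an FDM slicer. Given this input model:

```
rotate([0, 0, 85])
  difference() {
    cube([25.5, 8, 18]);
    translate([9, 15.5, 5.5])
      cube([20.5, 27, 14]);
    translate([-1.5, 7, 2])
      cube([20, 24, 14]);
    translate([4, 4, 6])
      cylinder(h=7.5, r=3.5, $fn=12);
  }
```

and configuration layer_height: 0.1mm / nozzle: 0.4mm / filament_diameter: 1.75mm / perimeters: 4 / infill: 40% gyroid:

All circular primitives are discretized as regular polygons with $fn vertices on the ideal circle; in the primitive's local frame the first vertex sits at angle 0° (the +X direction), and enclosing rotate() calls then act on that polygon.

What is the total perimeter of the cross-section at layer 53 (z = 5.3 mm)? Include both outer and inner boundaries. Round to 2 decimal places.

At z = 5.3 mm: the 25.5×8 cube contributes its full rectangle (perimeter 67.00 mm); the cube at (9, 15.5) is not intersected at this z (z outside [5.5, 19.5]); the cube at (-1.5, 7) is present — its section is the full 20×24 rectangle (perimeter 88.00 mm); the cylinder at (4, 4) is not intersected at this z (z outside [6, 13.5]); After the difference (first − rest): starting from the 25.5×8 cube, the 20×24 cube at (-1.5, 7) partially overlaps it — only the 18.50 mm² overlap (of its 480.00 mm²) is removed, clipping the outline — boundary = 67.00 mm; (rotated 85° about Z; rotation is an isometry so areas/perimeters/island counts are preserved). Overall, the cross-section is a single solid region. Total boundary length (outer) = 67.00 mm.

67.00 mm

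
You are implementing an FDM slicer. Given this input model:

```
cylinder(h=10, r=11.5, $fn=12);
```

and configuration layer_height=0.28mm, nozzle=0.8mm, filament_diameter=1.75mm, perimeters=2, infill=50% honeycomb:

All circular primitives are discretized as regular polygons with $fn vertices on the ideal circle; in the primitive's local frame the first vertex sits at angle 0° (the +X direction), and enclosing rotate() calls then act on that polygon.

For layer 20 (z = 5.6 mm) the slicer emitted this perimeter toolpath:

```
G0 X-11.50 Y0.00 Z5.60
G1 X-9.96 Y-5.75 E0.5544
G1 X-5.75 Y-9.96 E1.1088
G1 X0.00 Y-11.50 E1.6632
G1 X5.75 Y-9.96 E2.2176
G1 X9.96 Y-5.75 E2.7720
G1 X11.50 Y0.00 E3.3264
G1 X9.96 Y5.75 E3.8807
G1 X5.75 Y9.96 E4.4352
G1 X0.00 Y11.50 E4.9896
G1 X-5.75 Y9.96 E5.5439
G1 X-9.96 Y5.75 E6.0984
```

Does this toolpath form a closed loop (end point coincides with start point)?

Start point (G0): (-11.50, 0.00). End point (last G1): the path does not return to the start — open.

no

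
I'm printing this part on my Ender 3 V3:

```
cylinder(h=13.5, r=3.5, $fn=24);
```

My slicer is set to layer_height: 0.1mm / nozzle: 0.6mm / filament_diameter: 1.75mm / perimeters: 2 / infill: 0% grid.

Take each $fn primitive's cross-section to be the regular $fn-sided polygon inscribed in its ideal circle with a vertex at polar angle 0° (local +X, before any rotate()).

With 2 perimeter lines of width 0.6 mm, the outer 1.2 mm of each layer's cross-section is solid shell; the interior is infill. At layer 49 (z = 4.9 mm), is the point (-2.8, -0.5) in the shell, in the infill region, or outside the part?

shell

At z = 4.9 mm: the r=3.5 cylinder gives a regular 24-gon of circumradius 3.5 (constant along its height). Overall, the cross-section is a single solid region. The nearest boundary edge runs (-3.50, 0.00)→(-3.38, -0.91); distance from the point to it = 0.63 mm. The point is inside the cross-section, 0.63 mm from the nearest boundary — within the 1.2 mm shell band (2 × 0.6).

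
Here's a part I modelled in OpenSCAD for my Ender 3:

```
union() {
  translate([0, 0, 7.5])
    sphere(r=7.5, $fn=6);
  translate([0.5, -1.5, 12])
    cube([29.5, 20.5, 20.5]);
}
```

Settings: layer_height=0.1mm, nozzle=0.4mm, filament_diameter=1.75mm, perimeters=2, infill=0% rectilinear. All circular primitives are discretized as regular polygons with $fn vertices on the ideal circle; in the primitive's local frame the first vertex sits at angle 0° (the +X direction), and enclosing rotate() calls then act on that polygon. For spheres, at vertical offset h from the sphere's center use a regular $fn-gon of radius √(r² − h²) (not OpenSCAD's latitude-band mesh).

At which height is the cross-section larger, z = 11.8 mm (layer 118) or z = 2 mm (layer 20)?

layer 118 (z = 11.8 mm)

Layer 118 (z = 11.8): the r=7.5 sphere slices to a regular 6-gon of circumradius 6.145 (√(r²−h²) with h=4.3 from center) (area = (6/2)·6.145²·sin(360°/6) = 98.10 mm²); the cube at (0.5, -1.5) is absent (z outside [12, 32.5]); Merging all regions: only the r=7.5 sphere is present, so the union is just that shape — area = 98.10 mm². So its area = 98.10 mm². Layer 20 (z = 2): the r=7.5 sphere contributes a regular 6-gon of circumradius √(7.5²−5.5²) = 5.099 (area = (6/2)·5.099²·sin(360°/6) = 67.55 mm²); the cube at (0.5, -1.5) does not reach this height (z outside [12, 32.5]); Merging all regions: only the r=7.5 sphere is present, so the union is just that shape — area = 67.55 mm². So its area = 67.55 mm². Layer 118 is larger (98.10 vs 67.55 mm²).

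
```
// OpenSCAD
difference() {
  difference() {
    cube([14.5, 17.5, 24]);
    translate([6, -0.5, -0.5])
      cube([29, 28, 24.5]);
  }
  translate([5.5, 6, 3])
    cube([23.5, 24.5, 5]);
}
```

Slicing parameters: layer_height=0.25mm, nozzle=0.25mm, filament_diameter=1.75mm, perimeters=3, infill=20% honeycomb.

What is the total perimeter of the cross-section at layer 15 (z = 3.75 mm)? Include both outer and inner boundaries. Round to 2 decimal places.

At z = 3.75 mm: the 14.5×17.5 cube contributes its full rectangle (perimeter 64.00 mm); the cube at (6, -0.5) (footprint 29×28) is included at this height (perimeter 114.00 mm); Taking the first minus the rest: starting from the 14.5×17.5 cube, the 29×28 cube at (6, -0.5) partially overlaps it — only the 148.75 mm² overlap (of its 812.00 mm²) is removed, clipping the outline — boundary = 47.00 mm; the cube at (5.5, 6) is present — its section is the full 23.5×24.5 rectangle (perimeter 96.00 mm); After the difference (first − rest): starting from that combined region, the 23.5×24.5 cube at (5.5, 6) partially overlaps it — only the 5.75 mm² overlap (of its 575.75 mm²) is removed, clipping the outline — boundary = 47.00 mm. Overall, the cross-section is a single solid region. Total boundary length (outer) = 47.00 mm.

47.00 mm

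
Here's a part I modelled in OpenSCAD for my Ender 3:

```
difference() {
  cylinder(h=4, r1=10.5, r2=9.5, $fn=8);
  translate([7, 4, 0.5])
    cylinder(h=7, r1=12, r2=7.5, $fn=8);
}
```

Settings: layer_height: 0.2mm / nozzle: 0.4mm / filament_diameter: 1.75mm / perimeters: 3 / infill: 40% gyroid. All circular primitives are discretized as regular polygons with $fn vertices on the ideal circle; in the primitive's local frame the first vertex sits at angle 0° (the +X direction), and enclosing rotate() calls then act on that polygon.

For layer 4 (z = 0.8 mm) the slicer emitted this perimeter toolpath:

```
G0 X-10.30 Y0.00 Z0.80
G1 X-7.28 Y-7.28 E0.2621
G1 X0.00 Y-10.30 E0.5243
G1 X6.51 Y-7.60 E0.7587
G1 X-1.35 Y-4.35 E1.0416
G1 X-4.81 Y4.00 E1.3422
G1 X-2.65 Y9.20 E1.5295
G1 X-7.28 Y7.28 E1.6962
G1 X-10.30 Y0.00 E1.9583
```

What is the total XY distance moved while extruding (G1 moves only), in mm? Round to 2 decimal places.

58.88 mm

Sum the Euclidean lengths of each G1 segment: total = 58.88 mm.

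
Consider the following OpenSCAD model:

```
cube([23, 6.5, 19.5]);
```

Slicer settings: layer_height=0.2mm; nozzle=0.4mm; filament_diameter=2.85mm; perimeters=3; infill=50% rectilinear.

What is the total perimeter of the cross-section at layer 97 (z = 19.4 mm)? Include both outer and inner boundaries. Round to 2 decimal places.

59.00 mm

At z = 19.4 mm: the cube is present — its section is the full 23×6.5 rectangle (perimeter 59.00 mm). Overall, the cross-section is a single solid region. Total boundary length (outer) = 59.00 mm.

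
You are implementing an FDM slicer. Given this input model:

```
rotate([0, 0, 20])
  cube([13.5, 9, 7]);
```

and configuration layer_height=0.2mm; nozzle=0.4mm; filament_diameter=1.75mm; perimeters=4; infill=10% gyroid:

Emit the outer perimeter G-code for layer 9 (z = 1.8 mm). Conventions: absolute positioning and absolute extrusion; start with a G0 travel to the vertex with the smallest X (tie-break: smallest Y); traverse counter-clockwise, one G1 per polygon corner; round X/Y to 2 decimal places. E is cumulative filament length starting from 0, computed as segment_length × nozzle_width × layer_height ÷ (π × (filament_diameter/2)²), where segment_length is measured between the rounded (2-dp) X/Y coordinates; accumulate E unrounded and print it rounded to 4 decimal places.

G0 X-3.08 Y8.46 Z1.80
G1 X0.00 Y0.00 E0.2994
G1 X12.69 Y4.62 E0.7486
G1 X9.61 Y13.07 E1.0478
G1 X-3.08 Y8.46 E1.4968

At z = 1.8 mm: the cube (footprint 13.5×9) is included at this height; (whole slice rotated 20° about Z — lengths, areas and connectivity unchanged). The outline is a single polygon with 4 vertices. Extrusion per mm of travel: 0.4 × 0.2 / (π × 0.875²) = 0.033260. Accumulating E over each segment gives final E = 1.4968.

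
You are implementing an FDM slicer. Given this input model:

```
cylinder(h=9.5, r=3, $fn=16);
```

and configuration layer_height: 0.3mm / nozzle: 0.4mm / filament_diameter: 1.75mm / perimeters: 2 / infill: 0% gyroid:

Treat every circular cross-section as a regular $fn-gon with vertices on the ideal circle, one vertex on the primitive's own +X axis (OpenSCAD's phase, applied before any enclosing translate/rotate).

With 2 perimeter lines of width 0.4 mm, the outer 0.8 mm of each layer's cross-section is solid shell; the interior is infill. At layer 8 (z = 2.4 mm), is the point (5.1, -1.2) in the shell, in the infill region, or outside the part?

outside

At z = 2.4 mm: the r=3 cylinder gives a regular 16-gon of circumradius 3 (constant along its height). Overall, the cross-section is a single solid region. The nearest boundary edge runs (2.77, -1.15)→(3.00, 0.00); distance from the point to it = 2.29 mm. The point is not inside any of the regions above, so it lies outside the cross-section (2.29 mm from the nearest boundary).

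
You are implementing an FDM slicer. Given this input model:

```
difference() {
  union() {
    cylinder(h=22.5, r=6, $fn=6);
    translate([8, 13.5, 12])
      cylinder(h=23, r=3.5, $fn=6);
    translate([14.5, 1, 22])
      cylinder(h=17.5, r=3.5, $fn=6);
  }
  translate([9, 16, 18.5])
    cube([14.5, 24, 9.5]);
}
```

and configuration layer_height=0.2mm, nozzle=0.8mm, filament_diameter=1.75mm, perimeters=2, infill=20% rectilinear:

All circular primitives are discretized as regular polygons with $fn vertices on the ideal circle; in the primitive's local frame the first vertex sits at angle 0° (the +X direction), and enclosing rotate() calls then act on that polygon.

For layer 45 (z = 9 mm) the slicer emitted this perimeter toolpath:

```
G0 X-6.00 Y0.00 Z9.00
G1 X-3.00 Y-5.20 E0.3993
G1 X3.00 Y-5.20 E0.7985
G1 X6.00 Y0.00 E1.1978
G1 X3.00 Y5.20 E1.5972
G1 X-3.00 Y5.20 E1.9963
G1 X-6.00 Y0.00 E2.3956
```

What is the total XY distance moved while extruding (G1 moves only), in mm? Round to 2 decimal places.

Sum the Euclidean lengths of each G1 segment: total = 36.01 mm.

36.01 mm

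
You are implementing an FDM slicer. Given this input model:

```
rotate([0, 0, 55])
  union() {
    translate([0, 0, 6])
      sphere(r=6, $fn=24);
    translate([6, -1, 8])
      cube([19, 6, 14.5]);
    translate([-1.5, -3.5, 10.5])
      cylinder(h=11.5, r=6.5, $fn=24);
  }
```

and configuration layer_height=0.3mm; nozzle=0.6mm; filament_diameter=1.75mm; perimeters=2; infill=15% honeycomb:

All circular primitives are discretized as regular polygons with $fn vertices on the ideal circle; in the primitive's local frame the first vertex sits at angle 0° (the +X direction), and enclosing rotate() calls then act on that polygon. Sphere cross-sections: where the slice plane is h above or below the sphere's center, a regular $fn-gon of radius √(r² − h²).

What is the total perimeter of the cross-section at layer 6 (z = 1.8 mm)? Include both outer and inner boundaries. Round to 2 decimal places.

At z = 1.8 mm: the sphere: section is a regular 24-gon, circumradius = √(r²−h²) = √(6²−4.2²) = 4.285 (perimeter = 2·24·4.285·sin(180°/24) = 26.85 mm); the cube at (6, -1) does not reach this height (z outside [8, 22.5]); the cylinder at (-1.5, -3.5) does not reach this height (z outside [10.5, 22]); Merging all regions: only the r=6 sphere is present, so the union is just that shape — boundary = 26.85 mm; (whole slice rotated 55° about Z — lengths, areas and connectivity unchanged). Overall, the cross-section is a single solid region. Total boundary length (outer) = 26.85 mm.

26.85 mm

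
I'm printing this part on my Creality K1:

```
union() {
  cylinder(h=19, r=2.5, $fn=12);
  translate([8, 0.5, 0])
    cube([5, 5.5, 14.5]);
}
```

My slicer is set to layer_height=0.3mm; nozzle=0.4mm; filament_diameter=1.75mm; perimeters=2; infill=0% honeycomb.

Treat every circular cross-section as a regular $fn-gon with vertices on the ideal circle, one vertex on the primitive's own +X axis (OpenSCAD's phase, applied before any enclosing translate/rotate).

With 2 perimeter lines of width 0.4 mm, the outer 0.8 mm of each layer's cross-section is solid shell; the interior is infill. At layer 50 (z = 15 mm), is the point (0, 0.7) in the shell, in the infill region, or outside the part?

infill

At z = 15 mm: the cylinder: section is a regular 12-gon, circumradius r=2.5; the cube at (8, 0.5) is absent (z outside [0, 14.5]); Taking the union: only the r=2.5 cylinder is present, so the union is just that shape — 1 connected region. Overall, the cross-section is a single solid region. The nearest boundary edge runs (1.25, 2.17)→(0.00, 2.50); distance from the point to it = 1.74 mm. The point is inside the cross-section and 1.74 mm from the nearest boundary — more than the 0.8 mm shell width (2 × 0.4), so it's in the infill interior.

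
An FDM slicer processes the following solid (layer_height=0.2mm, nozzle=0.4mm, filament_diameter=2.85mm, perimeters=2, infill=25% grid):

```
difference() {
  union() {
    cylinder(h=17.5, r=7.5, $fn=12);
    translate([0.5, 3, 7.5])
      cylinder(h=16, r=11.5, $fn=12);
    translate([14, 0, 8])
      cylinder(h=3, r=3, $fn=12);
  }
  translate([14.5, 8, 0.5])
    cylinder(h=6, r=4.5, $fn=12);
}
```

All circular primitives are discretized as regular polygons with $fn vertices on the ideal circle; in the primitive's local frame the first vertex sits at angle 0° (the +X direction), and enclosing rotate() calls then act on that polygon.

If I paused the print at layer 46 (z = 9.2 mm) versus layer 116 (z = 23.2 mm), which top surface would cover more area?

layer 46 (z = 9.2 mm)

Layer 46 (z = 9.2): the cylinder: section is a regular 12-gon, circumradius r=7.5 (area = (12/2)·7.500²·sin(360°/12) = 168.75 mm²); the cylinder at (0.5, 3): section is a regular 12-gon, circumradius r=11.5 (area = (12/2)·11.500²·sin(360°/12) = 396.75 mm²); the cylinder at (14, 0): section is a regular 12-gon, circumradius r=3 (area = (12/2)·3.000²·sin(360°/12) = 27.00 mm²); Merging all regions: the regions partially overlap — summed areas 592.50 mm² minus the doubly-counted overlap 169.11 mm² gives 423.39 mm² — area = 423.39 mm²; the cylinder at (14.5, 8) is absent (z outside [0.5, 6.5]); Subtracting the remaining from the first: none of the subtracted shapes is present at this height, so the result so far is unchanged — area = 423.39 mm². So its area = 423.39 mm². Layer 116 (z = 23.2): the cylinder is not intersected at this z (z outside [0, 17.5]); the r=11.5 cylinder at (0.5, 3) gives a regular 12-gon of circumradius 11.5 (constant along its height) (area = (12/2)·11.500²·sin(360°/12) = 396.75 mm²); the cylinder at (14, 0) is absent (z outside [8, 11]); Taking the union: only the r=11.5 cylinder at (0.5, 3) is present, so the union is just that shape — area = 396.75 mm²; the cylinder at (14.5, 8) is absent (z outside [0.5, 6.5]); Subtracting the remaining from the first: none of the subtracted shapes is present at this height, so that combined region is unchanged — area = 396.75 mm². So its area = 396.75 mm². Layer 46 is larger (423.39 vs 396.75 mm²).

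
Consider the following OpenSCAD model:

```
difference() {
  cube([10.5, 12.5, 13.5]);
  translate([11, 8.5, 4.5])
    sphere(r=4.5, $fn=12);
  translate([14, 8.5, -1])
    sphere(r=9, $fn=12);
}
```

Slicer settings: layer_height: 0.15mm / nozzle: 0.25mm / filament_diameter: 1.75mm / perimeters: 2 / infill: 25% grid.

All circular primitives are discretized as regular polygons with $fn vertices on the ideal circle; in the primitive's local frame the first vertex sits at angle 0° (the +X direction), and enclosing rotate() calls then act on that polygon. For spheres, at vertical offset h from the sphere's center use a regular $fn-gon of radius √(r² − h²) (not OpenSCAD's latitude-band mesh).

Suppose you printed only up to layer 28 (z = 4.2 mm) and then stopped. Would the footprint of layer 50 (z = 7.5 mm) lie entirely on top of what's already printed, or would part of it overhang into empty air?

Compare the two slices. At z = 4.2: the cube is present — its section is the full 10.5×12.5 rectangle (area 131.25 mm²); the sphere at (11, 8.5): section is a regular 12-gon, circumradius = √(r²−h²) = √(4.5²−0.3²) = 4.490 (area = (12/2)·4.490²·sin(360°/12) = 60.48 mm²); the sphere at (14, 8.5): section is a regular 12-gon, circumradius = √(r²−h²) = √(9²−5.2²) = 7.346 (area = (12/2)·7.346²·sin(360°/12) = 161.88 mm²); After the difference (first − rest): starting from the 10.5×12.5 cube (131.25 mm²), the r=4.5 sphere at (11, 8.5) partially overlaps it — only the 25.58 mm² overlap (of its 60.48 mm²) is removed, clipping the outline; the r=9 sphere at (14, 8.5) partially overlaps it — only the 4.70 mm² overlap (of its 161.88 mm²) is removed, clipping the outline — area = 100.97 mm². At z = 7.5: the cube (footprint 10.5×12.5) is included at this height (area 131.25 mm²); the r=4.5 sphere at (11, 8.5) contributes a regular 12-gon of circumradius √(4.5²−3²) = 3.354 (area = (12/2)·3.354²·sin(360°/12) = 33.75 mm²); the sphere at (14, 8.5): section is a regular 12-gon, circumradius = √(r²−h²) = √(9²−8.5²) = 2.958 (area = (12/2)·2.958²·sin(360°/12) = 26.25 mm²); Taking the first minus the rest: starting from the 10.5×12.5 cube (131.25 mm²), the r=4.5 sphere at (11, 8.5) partially overlaps it — only the 13.59 mm² overlap (of its 33.75 mm²) is removed, clipping the outline; the r=9 sphere at (14, 8.5) misses the remaining region (no effect) — area = 117.66 mm². Checking containment: at z = 7.5 the cross-section extends beyond the z = 4.2 cross-section by about 16.69 mm².

part overhangs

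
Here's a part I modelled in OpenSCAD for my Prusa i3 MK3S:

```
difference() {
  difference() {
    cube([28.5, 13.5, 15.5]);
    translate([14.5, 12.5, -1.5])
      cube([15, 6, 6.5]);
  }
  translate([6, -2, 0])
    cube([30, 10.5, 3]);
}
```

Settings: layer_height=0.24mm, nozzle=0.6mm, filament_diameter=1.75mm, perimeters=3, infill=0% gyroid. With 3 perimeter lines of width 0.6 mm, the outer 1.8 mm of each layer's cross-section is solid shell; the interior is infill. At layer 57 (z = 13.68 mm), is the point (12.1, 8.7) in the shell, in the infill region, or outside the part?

At z = 13.68 mm: the cube is present — its section is the full 28.5×13.5 rectangle; the cube at (14.5, 12.5) is absent (z outside [-1.5, 5]); After the difference (first − rest): none of the subtracted shapes is present at this height, so the 28.5×13.5 cube is unchanged — 1 connected region; the cube at (6, -2) is not intersected at this z (z outside [0, 3]); Subtracting the remaining from the first: none of the subtracted shapes is present at this height, so the result so far is unchanged — 1 connected region. Overall, the cross-section is a single solid region. The nearest boundary edge runs (28.50, 13.50)→(0.00, 13.50); distance from the point to it = 4.80 mm. The point is inside the cross-section and 4.80 mm from the nearest boundary — more than the 1.8 mm shell width (3 × 0.6), so it's in the infill interior.

infill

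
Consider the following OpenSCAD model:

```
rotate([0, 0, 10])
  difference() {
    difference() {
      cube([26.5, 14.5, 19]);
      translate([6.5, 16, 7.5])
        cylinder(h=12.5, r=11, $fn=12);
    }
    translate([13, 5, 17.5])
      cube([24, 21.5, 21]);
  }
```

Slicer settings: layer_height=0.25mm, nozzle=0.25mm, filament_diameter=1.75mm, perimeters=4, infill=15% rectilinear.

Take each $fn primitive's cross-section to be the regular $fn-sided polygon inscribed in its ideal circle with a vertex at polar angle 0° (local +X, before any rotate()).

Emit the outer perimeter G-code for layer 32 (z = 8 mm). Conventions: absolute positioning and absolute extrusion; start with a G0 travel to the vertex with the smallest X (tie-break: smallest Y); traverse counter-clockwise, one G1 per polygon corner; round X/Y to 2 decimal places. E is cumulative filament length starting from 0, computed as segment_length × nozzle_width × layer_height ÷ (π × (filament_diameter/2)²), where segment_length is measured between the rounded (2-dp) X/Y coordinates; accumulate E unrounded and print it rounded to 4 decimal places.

G0 X-1.30 Y7.36 Z8.00
G1 X0.00 Y0.00 E0.1942
G1 X26.10 Y4.60 E0.8829
G1 X23.58 Y18.88 E1.2596
G1 X14.32 Y17.25 E1.5040
G1 X13.96 Y13.12 E1.6117
G1 X10.69 Y8.46 E1.7596
G1 X5.53 Y6.05 E1.9076
G1 X-0.14 Y6.55 E2.0555
G1 X-1.30 Y7.36 E2.0923

At z = 8 mm: the cube is present — its section is the full 26.5×14.5 rectangle; the r=11 cylinder at (6.5, 16) contributes a regular 12-gon of circumradius 11; Subtracting the remaining from the first: starting from the 26.5×14.5 cube, the r=11 cylinder at (6.5, 16) partially overlaps it — only the 130.27 mm² overlap (of its 363.00 mm²) is removed, clipping the outline — 1 connected region; the cube at (13, 5) is absent (z outside [17.5, 38.5]); After the difference (first − rest): none of the subtracted shapes is present at this height, so that combined region is unchanged — 1 connected region; (rotated 10° about Z; rotation is an isometry so areas/perimeters/island counts are preserved). The outline is a single polygon with 9 vertices. Extrusion per mm of travel: 0.25 × 0.25 / (π × 0.875²) = 0.025984. Accumulating E over each segment gives final E = 2.0923.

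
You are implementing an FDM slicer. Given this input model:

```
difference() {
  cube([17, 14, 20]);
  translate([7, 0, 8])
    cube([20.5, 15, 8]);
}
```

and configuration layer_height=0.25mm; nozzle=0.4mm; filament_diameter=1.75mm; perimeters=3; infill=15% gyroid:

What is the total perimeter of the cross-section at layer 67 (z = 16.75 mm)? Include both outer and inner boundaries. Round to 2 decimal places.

62.00 mm

At z = 16.75 mm: the cube is present — its section is the full 17×14 rectangle (perimeter 62.00 mm); the cube at (7, 0) is absent (z outside [8, 16]); Subtracting the remaining from the first: none of the subtracted shapes is present at this height, so the 17×14 cube is unchanged — boundary = 62.00 mm. Overall, the cross-section is a single solid region. Total boundary length (outer) = 62.00 mm.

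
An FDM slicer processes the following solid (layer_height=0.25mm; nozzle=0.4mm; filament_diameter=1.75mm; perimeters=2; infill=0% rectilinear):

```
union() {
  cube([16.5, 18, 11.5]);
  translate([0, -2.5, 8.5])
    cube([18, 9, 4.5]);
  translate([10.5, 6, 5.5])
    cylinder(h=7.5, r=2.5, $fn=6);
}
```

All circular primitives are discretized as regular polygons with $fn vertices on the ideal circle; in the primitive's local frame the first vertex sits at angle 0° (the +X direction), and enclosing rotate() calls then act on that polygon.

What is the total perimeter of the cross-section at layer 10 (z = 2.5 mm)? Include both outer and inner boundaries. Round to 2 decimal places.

At z = 2.5 mm: the cube is present — its section is the full 16.5×18 rectangle (perimeter 69.00 mm); the cube at (0, -2.5) is not intersected at this z (z outside [8.5, 13]); the cylinder at (10.5, 6) does not reach this height (z outside [5.5, 13]); Taking the union: only the 16.5×18 cube is present, so the union is just that shape — boundary = 69.00 mm. Overall, the cross-section is a single solid region. Total boundary length (outer) = 69.00 mm.

69.00 mm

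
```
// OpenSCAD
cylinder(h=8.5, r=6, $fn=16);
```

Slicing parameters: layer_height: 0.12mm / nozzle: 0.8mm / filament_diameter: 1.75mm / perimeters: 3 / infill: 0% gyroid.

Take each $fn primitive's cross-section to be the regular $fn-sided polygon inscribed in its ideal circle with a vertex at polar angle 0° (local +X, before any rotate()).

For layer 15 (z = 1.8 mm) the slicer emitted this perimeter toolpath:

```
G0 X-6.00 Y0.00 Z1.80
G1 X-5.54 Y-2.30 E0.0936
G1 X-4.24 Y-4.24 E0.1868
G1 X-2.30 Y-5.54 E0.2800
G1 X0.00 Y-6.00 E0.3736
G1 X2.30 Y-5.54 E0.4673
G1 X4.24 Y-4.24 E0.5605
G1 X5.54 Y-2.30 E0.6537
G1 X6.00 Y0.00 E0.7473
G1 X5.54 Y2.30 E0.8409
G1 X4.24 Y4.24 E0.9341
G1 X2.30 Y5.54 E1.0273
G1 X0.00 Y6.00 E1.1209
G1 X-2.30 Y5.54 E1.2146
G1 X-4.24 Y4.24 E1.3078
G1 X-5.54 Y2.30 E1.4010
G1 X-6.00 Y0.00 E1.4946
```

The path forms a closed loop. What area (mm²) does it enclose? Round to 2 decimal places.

110.15 mm²

Apply the shoelace formula to the sequence of (X, Y) vertices; enclosed area = 110.15 mm².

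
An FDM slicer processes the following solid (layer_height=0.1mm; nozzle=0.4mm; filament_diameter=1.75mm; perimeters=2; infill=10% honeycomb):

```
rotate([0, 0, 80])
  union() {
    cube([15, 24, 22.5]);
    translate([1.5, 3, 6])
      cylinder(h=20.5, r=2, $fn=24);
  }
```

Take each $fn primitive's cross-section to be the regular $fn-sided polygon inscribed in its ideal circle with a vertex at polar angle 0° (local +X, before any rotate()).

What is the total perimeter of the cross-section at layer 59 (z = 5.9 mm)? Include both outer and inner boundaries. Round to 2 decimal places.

At z = 5.9 mm: the 15×24 cube contributes its full rectangle (perimeter 78.00 mm); the cylinder at (1.5, 3) is not intersected at this z (z outside [6, 26.5]); Merging all regions: only the 15×24 cube is present, so the union is just that shape — boundary = 78.00 mm; (rotated 80° about Z; rotation is an isometry so areas/perimeters/island counts are preserved). Overall, the cross-section is a single solid region. Total boundary length (outer) = 78.00 mm.

78.00 mm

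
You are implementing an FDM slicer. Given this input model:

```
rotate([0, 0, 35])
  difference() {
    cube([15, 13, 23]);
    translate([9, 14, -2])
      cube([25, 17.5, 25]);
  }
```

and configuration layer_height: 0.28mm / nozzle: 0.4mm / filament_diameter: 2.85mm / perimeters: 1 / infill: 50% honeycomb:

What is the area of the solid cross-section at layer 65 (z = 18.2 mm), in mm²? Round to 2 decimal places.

At z = 18.2 mm: the 15×13 cube contributes its full rectangle (area 195.00 mm²); the 25×17.5 cube at (9, 14) contributes its full rectangle (area 437.50 mm²); Taking the first minus the rest: starting from the 15×13 cube (195.00 mm²), the 25×17.5 cube at (9, 14) misses the remaining region (no effect) — area = 195.00 mm²; (rotated 35° about Z; rotation is an isometry so areas/perimeters/island counts are preserved). Overall, the cross-section is a single solid region. Net area = 195.00 mm².

195.00 mm²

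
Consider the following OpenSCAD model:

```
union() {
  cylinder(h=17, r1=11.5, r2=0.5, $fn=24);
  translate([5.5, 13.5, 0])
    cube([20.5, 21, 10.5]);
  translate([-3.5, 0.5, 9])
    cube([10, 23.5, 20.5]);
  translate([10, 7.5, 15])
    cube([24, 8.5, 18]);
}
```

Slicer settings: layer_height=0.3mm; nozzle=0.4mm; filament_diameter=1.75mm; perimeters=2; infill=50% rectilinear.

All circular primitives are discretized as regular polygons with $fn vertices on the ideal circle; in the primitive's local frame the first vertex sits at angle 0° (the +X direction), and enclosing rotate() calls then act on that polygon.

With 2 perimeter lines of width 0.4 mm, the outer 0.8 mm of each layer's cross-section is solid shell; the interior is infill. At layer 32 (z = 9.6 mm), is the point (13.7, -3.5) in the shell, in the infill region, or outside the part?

outside

At z = 9.6 mm: the cone contributes a regular 24-gon of circumradius 5.288 (interpolated between r1=11.5 and r2=0.5 at t=0.565); the cube at (5.5, 13.5) is present — its section is the full 20.5×21 rectangle; the 10×23.5 cube at (-3.5, 0.5) contributes its full rectangle; the cube at (10, 7.5) is absent (z outside [15, 33]); Combining (union): the regions partially overlap (shared area 44.77 mm²), so overlapping operands fuse into one piece — 1 connected region. Overall, the cross-section is a single solid region. The nearest boundary edge runs (6.50, 13.50)→(6.50, 0.50); distance from the point to it = 8.24 mm. The point is not inside any of the regions above, so it lies outside the cross-section (8.24 mm from the nearest boundary).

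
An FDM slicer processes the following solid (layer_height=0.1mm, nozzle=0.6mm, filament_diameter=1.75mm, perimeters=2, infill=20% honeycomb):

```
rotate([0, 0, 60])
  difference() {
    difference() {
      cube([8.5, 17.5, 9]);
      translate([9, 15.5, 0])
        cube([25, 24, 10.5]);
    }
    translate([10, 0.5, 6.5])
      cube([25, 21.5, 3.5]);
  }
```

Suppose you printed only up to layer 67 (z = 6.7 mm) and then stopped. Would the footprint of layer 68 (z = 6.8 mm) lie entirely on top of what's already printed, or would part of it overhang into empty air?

entirely on top

Compare the two slices. At z = 6.7: the cube is present — its section is the full 8.5×17.5 rectangle (area 148.75 mm²); the cube at (9, 15.5) is present — its section is the full 25×24 rectangle (area 600.00 mm²); Taking the first minus the rest: starting from the 8.5×17.5 cube (148.75 mm²), the 25×24 cube at (9, 15.5) misses the remaining region (no effect) — area = 148.75 mm²; the 25×21.5 cube at (10, 0.5) contributes its full rectangle (area 537.50 mm²); After the difference (first − rest): starting from the result so far (148.75 mm²), the 25×21.5 cube at (10, 0.5) misses the remaining region (no effect) — area = 148.75 mm²; (whole slice rotated 60° about Z — lengths, areas and connectivity unchanged). At z = 6.8: the cube (footprint 8.5×17.5) is included at this height (area 148.75 mm²); the cube at (9, 15.5) (footprint 25×24) is included at this height (area 600.00 mm²); Subtracting the remaining from the first: starting from the 8.5×17.5 cube (148.75 mm²), the 25×24 cube at (9, 15.5) misses the remaining region (no effect) — area = 148.75 mm²; the cube at (10, 0.5) (footprint 25×21.5) is included at this height (area 537.50 mm²); Taking the first minus the rest: starting from that combined region (148.75 mm²), the 25×21.5 cube at (10, 0.5) misses the remaining region (no effect) — area = 148.75 mm²; (rotated 60° about Z; rotation is an isometry so areas/perimeters/island counts are preserved). Checking containment: the cross-section at z = 6.8 is a subset of the cross-section at z = 6.7.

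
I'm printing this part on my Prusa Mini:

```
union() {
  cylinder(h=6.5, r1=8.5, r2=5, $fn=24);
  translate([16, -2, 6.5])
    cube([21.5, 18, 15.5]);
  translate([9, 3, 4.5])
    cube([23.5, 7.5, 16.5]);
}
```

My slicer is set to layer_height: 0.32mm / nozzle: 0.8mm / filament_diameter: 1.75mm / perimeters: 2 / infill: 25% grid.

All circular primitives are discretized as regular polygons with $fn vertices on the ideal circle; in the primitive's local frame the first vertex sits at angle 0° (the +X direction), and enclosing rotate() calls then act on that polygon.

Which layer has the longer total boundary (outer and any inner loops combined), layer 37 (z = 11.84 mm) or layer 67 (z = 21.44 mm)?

Layer 37 (z = 11.84): the cone does not reach this height (z outside [0, 6.5]); the 21.5×18 cube at (16, -2) contributes its full rectangle (perimeter 79.00 mm); the cube at (9, 3) is present — its section is the full 23.5×7.5 rectangle (perimeter 62.00 mm); Taking the union: the regions partially overlap (shared area 123.75 mm²), so the edge portions inside another operand are dropped and the merged outline is re-measured after clipping — boundary = 93.00 mm. So its perimeter = 93.00 mm. Layer 67 (z = 21.44): the cone is not intersected at this z (z outside [0, 6.5]); the cube at (16, -2) is present — its section is the full 21.5×18 rectangle (perimeter 79.00 mm); the cube at (9, 3) does not reach this height (z outside [4.5, 21]); Taking the union: only the 21.5×18 cube at (16, -2) is present, so the union is just that shape — boundary = 79.00 mm. So its perimeter = 79.00 mm. Layer 37 is larger (93.00 vs 79.00 mm).

layer 37 (z = 11.84 mm)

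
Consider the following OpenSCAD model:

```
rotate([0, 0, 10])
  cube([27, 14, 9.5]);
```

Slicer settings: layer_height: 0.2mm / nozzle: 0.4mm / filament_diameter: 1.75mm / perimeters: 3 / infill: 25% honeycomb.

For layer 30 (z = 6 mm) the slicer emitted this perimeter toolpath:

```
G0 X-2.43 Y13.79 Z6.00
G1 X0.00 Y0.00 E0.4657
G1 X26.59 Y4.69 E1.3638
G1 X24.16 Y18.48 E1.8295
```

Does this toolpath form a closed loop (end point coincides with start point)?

Start point (G0): (-2.43, 13.79). End point (last G1): the path does not return to the start — open.

no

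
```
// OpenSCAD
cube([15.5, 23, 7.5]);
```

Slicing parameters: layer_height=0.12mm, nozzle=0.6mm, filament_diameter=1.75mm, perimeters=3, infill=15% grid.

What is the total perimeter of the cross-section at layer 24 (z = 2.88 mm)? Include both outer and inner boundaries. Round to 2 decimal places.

77.00 mm

At z = 2.88 mm: the 15.5×23 cube contributes its full rectangle (perimeter 77.00 mm). Overall, the cross-section is a single solid region. Total boundary length (outer) = 77.00 mm.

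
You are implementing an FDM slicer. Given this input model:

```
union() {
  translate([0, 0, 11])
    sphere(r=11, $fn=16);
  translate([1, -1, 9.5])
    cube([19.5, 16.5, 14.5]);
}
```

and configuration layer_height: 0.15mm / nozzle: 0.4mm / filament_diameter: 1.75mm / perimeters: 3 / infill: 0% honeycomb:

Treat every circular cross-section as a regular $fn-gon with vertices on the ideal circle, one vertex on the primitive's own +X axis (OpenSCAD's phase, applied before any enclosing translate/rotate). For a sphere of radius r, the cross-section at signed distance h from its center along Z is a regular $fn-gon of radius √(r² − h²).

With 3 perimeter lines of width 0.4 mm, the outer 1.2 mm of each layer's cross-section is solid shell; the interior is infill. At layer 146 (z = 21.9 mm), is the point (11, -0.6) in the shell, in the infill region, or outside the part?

shell

At z = 21.9 mm: the r=11 sphere slices to a regular 16-gon of circumradius 1.480 (√(r²−h²) with h=10.9 from center); the cube at (1, -1) is present — its section is the full 19.5×16.5 rectangle; Merging all regions: the regions partially overlap (shared area 0.68 mm²), so overlapping operands fuse into one piece — 1 connected region. Overall, the cross-section is a single solid region. The nearest boundary edge runs (20.50, -1.00)→(1.08, -1.00); distance from the point to it = 0.40 mm. The point is inside the cross-section, 0.40 mm from the nearest boundary — within the 1.2 mm shell band (3 × 0.4).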